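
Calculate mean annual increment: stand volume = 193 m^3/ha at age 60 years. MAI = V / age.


MAI = 193 / 60 = 3.2167 ≈ 3.22 m^3/ha/yr

3.22 m^3/ha/yr


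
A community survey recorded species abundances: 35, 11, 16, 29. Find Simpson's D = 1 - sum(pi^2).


Total N = 35 + 11 + 16 + 29 = 91
Per-species terms:
  p = 35/91 = 0.384615; p^2 = 0.384615^2 = 0.147929
  p = 11/91 = 0.120879; p^2 = 0.120879^2 = 0.014612
  p = 16/91 = 0.175824; p^2 = 0.175824^2 = 0.030914
  p = 29/91 = 0.318681; p^2 = 0.318681^2 = 0.101558
sum(p^2) = 0.147929 + 0.014612 + 0.030914 + 0.101558 = 0.295013
D = 1 - 0.295013 = 0.704987 ≈ 0.7050

0.7050


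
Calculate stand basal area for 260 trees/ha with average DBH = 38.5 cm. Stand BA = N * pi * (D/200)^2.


(D/200)^2 = (38.5/200)^2 = 0.1925^2 = 0.03705625
Individual BA = 3.141593 * 0.03705625 = 0.116416 m^2
Stand BA = 260 * 0.116416 = 30.2682 ≈ 30.27 m^2/ha

30.27 m^2/ha


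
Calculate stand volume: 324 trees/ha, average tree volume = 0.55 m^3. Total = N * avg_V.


V_stand = 324 * 0.55 = 178.2 m^3/ha

178.2 m^3/ha


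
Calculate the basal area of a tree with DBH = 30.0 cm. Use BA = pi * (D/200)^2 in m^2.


D/200 = 30.0/200 = 0.15 m
(D/200)^2 = 0.15^2 = 0.0225
BA = 3.141593 * 0.0225 = 0.0706858 ≈ 0.0707 m^2

0.0707 m^2


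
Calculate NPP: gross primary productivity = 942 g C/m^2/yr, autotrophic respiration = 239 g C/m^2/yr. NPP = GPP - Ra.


NPP = GPP - Ra = 942 - 239 = 703 g C/m^2/yr

703 g C/m^2/yr


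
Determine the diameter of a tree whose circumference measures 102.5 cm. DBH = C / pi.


DBH = C / pi = 102.5 / 3.141593 = 32.6268 ≈ 32.63 cm

32.63 cm


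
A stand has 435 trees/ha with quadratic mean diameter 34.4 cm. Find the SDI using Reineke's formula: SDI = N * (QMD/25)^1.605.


QMD/25 = 34.4/25 = 1.376
(1.376)^1.605 = exp(1.605 * ln(1.376)) = exp(1.605 * 0.319181) = exp(0.512286) = 1.66910
SDI = 435 * 1.66910 = 726.059 ≈ 726

726


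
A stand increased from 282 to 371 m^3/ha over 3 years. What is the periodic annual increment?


PAI = (V2 - V1) / period = (371 - 282) / 3 = 89 / 3 = 29.6667 ≈ 29.67 m^3/ha/yr

29.67 m^3/ha/yr


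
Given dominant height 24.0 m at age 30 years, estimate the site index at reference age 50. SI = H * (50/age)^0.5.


50/30 = 1.66667
(1.66667)^0.5 = 1.29100
SI = 24.0 * 1.29100 = 30.9840 ≈ 31.0 m

31.0 m


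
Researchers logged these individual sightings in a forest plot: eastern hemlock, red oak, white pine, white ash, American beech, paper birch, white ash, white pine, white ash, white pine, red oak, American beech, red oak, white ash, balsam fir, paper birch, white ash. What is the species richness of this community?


Total individuals logged = 17
Distinct species (count of individuals): eastern hemlock (1), red oak (3), white pine (3), white ash (5), American beech (2), paper birch (2), balsam fir (1)
Species richness = number of distinct species = 7

7


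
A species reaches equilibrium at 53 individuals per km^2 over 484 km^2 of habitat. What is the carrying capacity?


K = 53 * 484 = 25652 individuals

25652 individuals


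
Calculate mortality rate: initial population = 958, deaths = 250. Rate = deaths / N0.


Mortality rate = 250 / 958 = 0.260960 ≈ 0.2610

0.2610


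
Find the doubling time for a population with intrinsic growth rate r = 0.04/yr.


td = ln(2) / 0.04 = 0.693147 / 0.04 = 17.3287 ≈ 17.3 years

17.3 years


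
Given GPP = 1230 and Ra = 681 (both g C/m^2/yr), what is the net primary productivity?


NPP = GPP - Ra = 1230 - 681 = 549 g C/m^2/yr

549 g C/m^2/yr


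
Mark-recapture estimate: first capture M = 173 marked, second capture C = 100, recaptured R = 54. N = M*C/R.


N = M * C / R = 173 * 100 / 54 = 17300 / 54 = 320.37 ≈ 320

320 individuals


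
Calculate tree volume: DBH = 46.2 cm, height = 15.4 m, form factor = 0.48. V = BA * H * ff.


(D/200)^2 = (46.2/200)^2 = 0.231^2 = 0.053361
BA = 3.141593 * 0.053361 = 0.167639 m^2
V = 0.167639 * 15.4 * 0.48 = 1.23919 ≈ 1.239 m^3

1.239 m^3


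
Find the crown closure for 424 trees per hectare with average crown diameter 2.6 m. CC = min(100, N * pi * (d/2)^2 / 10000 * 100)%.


(d/2)^2 = (2.6/2)^2 = 1.3^2 = 1.69
Crown area = 3.141593 * 1.69 = 5.30929 m^2
N * area / 10000 * 100 = 424 * 5.30929 / 10000 * 100 = 22.5114
CC = min(100, 22.5114) = 22.5114 ≈ 22.5%

22.5%


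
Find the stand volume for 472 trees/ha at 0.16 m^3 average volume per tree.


V_stand = 472 * 0.16 = 75.52 ≈ 75.5 m^3/ha

75.5 m^3/ha


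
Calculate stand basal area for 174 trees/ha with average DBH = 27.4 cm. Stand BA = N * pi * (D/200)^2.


(D/200)^2 = (27.4/200)^2 = 0.137^2 = 0.018769
Individual BA = 3.141593 * 0.018769 = 0.0589646 m^2
Stand BA = 174 * 0.0589646 = 10.2598 ≈ 10.26 m^2/ha

10.26 m^2/ha


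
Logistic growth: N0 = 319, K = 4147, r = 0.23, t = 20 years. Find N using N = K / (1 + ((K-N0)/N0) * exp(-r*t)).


(K - N0)/N0 = (4147 - 319)/319 = 3828/319 = 12.0000
r*t = 0.23 * 20 = 4.6; exp(-4.6) = 0.0100518
12.0000 * 0.0100518 = 0.120622
1 + 0.120622 = 1.12062
N = 4147 / 1.12062 = 3700.63 ≈ 3701

3701


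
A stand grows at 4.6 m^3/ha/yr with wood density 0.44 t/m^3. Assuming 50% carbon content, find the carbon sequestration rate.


C = 4.6 * 0.44 * 0.5 = 1.012 ≈ 1.01 t C/ha/yr

1.01 t C/ha/yr


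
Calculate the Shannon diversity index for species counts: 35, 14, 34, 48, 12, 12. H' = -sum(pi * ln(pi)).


Total N = 35 + 14 + 34 + 48 + 12 + 12 = 155
Per-species terms:
  p = 35/155 = 0.225806; ln(p) = -1.488079; p*ln(p) = 0.225806 * (-1.488079) = -0.336017
  p = 14/155 = 0.090323; ln(p) = -2.404363; p*ln(p) = 0.090323 * (-2.404363) = -0.217169
  p = 34/155 = 0.219355; ln(p) = -1.517064; p*ln(p) = 0.219355 * (-1.517064) = -0.332776
  p = 48/155 = 0.309677; ln(p) = -1.172225; p*ln(p) = 0.309677 * (-1.172225) = -0.363011
  p = 12/155 = 0.077419; ln(p) = -2.558523; p*ln(p) = 0.077419 * (-2.558523) = -0.198078
  p = 12/155 = 0.077419; ln(p) = -2.558523; p*ln(p) = 0.077419 * (-2.558523) = -0.198078
sum(p*ln(p)) = (-0.336017) + (-0.217169) + (-0.332776) + (-0.363011) + (-0.198078) + (-0.198078) = -1.645129
H' = -(-1.645129) = 1.645129 ≈ 1.6451

1.6451


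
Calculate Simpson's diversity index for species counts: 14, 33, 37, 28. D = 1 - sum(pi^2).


Total N = 14 + 33 + 37 + 28 = 112
Per-species terms:
  p = 14/112 = 0.125000; p^2 = 0.125000^2 = 0.015625
  p = 33/112 = 0.294643; p^2 = 0.294643^2 = 0.086814
  p = 37/112 = 0.330357; p^2 = 0.330357^2 = 0.109136
  p = 28/112 = 0.250000; p^2 = 0.250000^2 = 0.062500
sum(p^2) = 0.015625 + 0.086814 + 0.109136 + 0.062500 = 0.274075
D = 1 - 0.274075 = 0.725925 ≈ 0.7259

0.7259


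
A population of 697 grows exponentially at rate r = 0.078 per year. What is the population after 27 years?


r*t = 0.078 * 27 = 2.106
exp(2.106) = 8.21531
N = 697 * 8.21531 = 5726.07 ≈ 5726

5726


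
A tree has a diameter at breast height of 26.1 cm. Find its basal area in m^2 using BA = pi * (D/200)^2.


D/200 = 26.1/200 = 0.1305 m
(D/200)^2 = 0.1305^2 = 0.01703025
BA = 3.141593 * 0.01703025 = 0.0535021 ≈ 0.0535 m^2

0.0535 m^2


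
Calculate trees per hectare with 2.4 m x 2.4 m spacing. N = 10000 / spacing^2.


N = 10000 / 2.4^2 = 10000 / 5.76 = 1736.11 ≈ 1736 trees/ha

1736 trees/ha


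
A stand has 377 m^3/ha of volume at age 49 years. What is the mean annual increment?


MAI = 377 / 49 = 7.6939 ≈ 7.69 m^3/ha/yr

7.69 m^3/ha/yr


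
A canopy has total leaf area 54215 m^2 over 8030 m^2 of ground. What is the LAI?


LAI = 54215 / 8030 = 6.7516 ≈ 6.75

6.75


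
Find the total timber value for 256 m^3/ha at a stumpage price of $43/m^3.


Value = 256 * 43 = $11008/ha

$11008/ha


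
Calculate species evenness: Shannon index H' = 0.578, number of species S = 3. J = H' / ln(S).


ln(3) = 1.09861
J = H' / ln(S) = 0.578 / 1.09861 = 0.526119 ≈ 0.5261

0.5261


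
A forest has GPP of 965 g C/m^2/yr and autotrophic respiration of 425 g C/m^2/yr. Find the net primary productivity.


NPP = GPP - Ra = 965 - 425 = 540 g C/m^2/yr

540 g C/m^2/yr


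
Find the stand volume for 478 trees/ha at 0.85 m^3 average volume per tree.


V_stand = 478 * 0.85 = 406.3 m^3/ha

406.3 m^3/ha


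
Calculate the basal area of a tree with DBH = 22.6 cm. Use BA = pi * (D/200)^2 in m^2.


D/200 = 22.6/200 = 0.113 m
(D/200)^2 = 0.113^2 = 0.012769
BA = 3.141593 * 0.012769 = 0.0401150 ≈ 0.0401 m^2

0.0401 m^2


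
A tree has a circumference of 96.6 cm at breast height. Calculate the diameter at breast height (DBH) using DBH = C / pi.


DBH = C / pi = 96.6 / 3.141593 = 30.7487 ≈ 30.75 cm

30.75 cm


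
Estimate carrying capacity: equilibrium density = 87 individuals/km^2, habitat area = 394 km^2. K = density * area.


K = 87 * 394 = 34278 individuals

34278 individuals


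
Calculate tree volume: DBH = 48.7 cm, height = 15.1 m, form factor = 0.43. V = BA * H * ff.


(D/200)^2 = (48.7/200)^2 = 0.2435^2 = 0.05929225
BA = 3.141593 * 0.05929225 = 0.186272 m^2
V = 0.186272 * 15.1 * 0.43 = 1.20946 ≈ 1.209 m^3

1.209 m^3


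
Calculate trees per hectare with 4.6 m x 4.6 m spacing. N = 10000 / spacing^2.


N = 10000 / 4.6^2 = 10000 / 21.16 = 472.590 ≈ 473 trees/ha

473 trees/ha


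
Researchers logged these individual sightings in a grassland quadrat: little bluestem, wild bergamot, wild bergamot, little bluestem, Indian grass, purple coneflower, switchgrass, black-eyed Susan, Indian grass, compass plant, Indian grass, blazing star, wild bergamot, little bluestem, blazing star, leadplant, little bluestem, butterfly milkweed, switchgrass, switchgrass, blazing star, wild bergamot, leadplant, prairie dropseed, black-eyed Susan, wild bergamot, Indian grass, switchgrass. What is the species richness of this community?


Total individuals logged = 28
Distinct species (count of individuals): little bluestem (4), wild bergamot (5), Indian grass (4), purple coneflower (1), switchgrass (4), black-eyed Susan (2), compass plant (1), blazing star (3), leadplant (2), butterfly milkweed (1), prairie dropseed (1)
Species richness = number of distinct species = 11

11


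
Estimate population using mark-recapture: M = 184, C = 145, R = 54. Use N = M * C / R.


N = M * C / R = 184 * 145 / 54 = 26680 / 54 = 494.07 ≈ 494

494 individuals


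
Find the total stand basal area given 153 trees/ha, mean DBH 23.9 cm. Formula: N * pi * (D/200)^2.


(D/200)^2 = (23.9/200)^2 = 0.1195^2 = 0.01428025
Individual BA = 3.141593 * 0.01428025 = 0.0448627 m^2
Stand BA = 153 * 0.0448627 = 6.86399 ≈ 6.86 m^2/ha

6.86 m^2/ha


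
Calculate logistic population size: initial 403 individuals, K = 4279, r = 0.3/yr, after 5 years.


(K - N0)/N0 = (4279 - 403)/403 = 3876/403 = 9.61787
r*t = 0.3 * 5 = 1.5; exp(-1.5) = 0.223130
9.61787 * 0.223130 = 2.14604
1 + 2.14604 = 3.14604
N = 4279 / 3.14604 = 1360.12 ≈ 1360

1360


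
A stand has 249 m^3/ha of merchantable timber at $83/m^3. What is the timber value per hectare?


Value = 249 * 83 = $20667/ha

$20667/ha


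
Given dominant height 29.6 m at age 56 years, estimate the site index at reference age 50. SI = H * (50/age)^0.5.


50/56 = 0.892857
(0.892857)^0.5 = 0.944911
SI = 29.6 * 0.944911 = 27.9694 ≈ 28.0 m

28.0 m


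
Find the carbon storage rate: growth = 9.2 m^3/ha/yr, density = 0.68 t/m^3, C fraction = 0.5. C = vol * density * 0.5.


C = 9.2 * 0.68 * 0.5 = 3.128 ≈ 3.13 t C/ha/yr

3.13 t C/ha/yr


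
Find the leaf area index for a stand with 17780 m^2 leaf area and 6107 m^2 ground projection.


LAI = 17780 / 6107 = 2.9114 ≈ 2.91

2.91


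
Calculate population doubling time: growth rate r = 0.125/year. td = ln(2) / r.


td = ln(2) / 0.125 = 0.693147 / 0.125 = 5.54518 ≈ 5.5 years

5.5 years


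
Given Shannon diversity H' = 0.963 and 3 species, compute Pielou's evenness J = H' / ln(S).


ln(3) = 1.09861
J = H' / ln(S) = 0.963 / 1.09861 = 0.876562 ≈ 0.8766

0.8766


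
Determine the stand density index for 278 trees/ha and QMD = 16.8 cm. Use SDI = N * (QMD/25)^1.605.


QMD/25 = 16.8/25 = 0.672
(0.672)^1.605 = exp(1.605 * ln(0.672)) = exp(1.605 * (-0.397497)) = exp(-0.637983) = 0.528357
SDI = 278 * 0.528357 = 146.883 ≈ 147

147


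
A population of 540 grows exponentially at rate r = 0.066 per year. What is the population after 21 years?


r*t = 0.066 * 21 = 1.386
exp(1.386) = 3.99882
N = 540 * 3.99882 = 2159.36 ≈ 2159

2159


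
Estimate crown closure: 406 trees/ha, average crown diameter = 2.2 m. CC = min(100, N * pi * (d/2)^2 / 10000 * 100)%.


(d/2)^2 = (2.2/2)^2 = 1.1^2 = 1.21
Crown area = 3.141593 * 1.21 = 3.80133 m^2
N * area / 10000 * 100 = 406 * 3.80133 / 10000 * 100 = 15.4334
CC = min(100, 15.4334) = 15.4334 ≈ 15.4%

15.4%


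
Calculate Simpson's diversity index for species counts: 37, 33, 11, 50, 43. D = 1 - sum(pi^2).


Total N = 37 + 33 + 11 + 50 + 43 = 174
Per-species terms:
  p = 37/174 = 0.212644; p^2 = 0.212644^2 = 0.045217
  p = 33/174 = 0.189655; p^2 = 0.189655^2 = 0.035969
  p = 11/174 = 0.063218; p^2 = 0.063218^2 = 0.003997
  p = 50/174 = 0.287356; p^2 = 0.287356^2 = 0.082573
  p = 43/174 = 0.247126; p^2 = 0.247126^2 = 0.061071
sum(p^2) = 0.045217 + 0.035969 + 0.003997 + 0.082573 + 0.061071 = 0.228827
D = 1 - 0.228827 = 0.771173 ≈ 0.7712

0.7712


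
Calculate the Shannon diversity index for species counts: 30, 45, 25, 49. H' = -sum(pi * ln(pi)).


Total N = 30 + 45 + 25 + 49 = 149
Per-species terms:
  p = 30/149 = 0.201342; ln(p) = -1.602750; p*ln(p) = 0.201342 * (-1.602750) = -0.322701
  p = 45/149 = 0.302013; ln(p) = -1.197285; p*ln(p) = 0.302013 * (-1.197285) = -0.361596
  p = 25/149 = 0.167785; ln(p) = -1.785072; p*ln(p) = 0.167785 * (-1.785072) = -0.299508
  p = 49/149 = 0.328859; ln(p) = -1.112126; p*ln(p) = 0.328859 * (-1.112126) = -0.365733
sum(p*ln(p)) = (-0.322701) + (-0.361596) + (-0.299508) + (-0.365733) = -1.349538
H' = -(-1.349538) = 1.349538 ≈ 1.3495

1.3495


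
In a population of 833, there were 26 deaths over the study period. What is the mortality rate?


Mortality rate = 26 / 833 = 0.031212 ≈ 0.0312

0.0312


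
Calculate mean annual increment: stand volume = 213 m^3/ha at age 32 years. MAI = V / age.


MAI = 213 / 32 = 6.6563 ≈ 6.66 m^3/ha/yr

6.66 m^3/ha/yr


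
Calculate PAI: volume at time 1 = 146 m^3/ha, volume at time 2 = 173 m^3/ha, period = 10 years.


PAI = (V2 - V1) / period = (173 - 146) / 10 = 27 / 10 = 2.70 m^3/ha/yr

2.70 m^3/ha/yr


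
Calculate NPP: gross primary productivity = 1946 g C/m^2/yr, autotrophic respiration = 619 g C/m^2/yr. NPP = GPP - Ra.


NPP = GPP - Ra = 1946 - 619 = 1327 g C/m^2/yr

1327 g C/m^2/yr


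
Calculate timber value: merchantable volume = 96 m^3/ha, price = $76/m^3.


Value = 96 * 76 = $7296/ha

$7296/ha


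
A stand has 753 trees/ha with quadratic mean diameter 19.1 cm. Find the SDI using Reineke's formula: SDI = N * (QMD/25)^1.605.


QMD/25 = 19.1/25 = 0.764
(0.764)^1.605 = exp(1.605 * ln(0.764)) = exp(1.605 * (-0.269187)) = exp(-0.432045) = 0.649180
SDI = 753 * 0.649180 = 488.833 ≈ 489

489


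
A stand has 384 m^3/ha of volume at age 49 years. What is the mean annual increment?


MAI = 384 / 49 = 7.8367 ≈ 7.84 m^3/ha/yr

7.84 m^3/ha/yr


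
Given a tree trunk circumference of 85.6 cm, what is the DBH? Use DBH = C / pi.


DBH = C / pi = 85.6 / 3.141593 = 27.2473 ≈ 27.25 cm

27.25 cm


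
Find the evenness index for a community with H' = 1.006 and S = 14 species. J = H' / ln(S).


ln(14) = 2.63906
J = H' / ln(S) = 1.006 / 2.63906 = 0.381196 ≈ 0.3812

0.3812


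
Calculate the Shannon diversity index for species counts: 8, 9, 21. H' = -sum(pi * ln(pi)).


Total N = 8 + 9 + 21 = 38
Per-species terms:
  p = 8/38 = 0.210526; ln(p) = -1.558146; p*ln(p) = 0.210526 * (-1.558146) = -0.328030
  p = 9/38 = 0.236842; ln(p) = -1.440362; p*ln(p) = 0.236842 * (-1.440362) = -0.341138
  p = 21/38 = 0.552632; ln(p) = -0.593063; p*ln(p) = 0.552632 * (-0.593063) = -0.327746
sum(p*ln(p)) = (-0.328030) + (-0.341138) + (-0.327746) = -0.996914
H' = -(-0.996914) = 0.996914 ≈ 0.9969

0.9969


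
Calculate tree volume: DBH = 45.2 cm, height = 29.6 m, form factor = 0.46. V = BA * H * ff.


(D/200)^2 = (45.2/200)^2 = 0.226^2 = 0.051076
BA = 3.141593 * 0.051076 = 0.160460 m^2
V = 0.160460 * 29.6 * 0.46 = 2.18482 ≈ 2.185 m^3

2.185 m^3


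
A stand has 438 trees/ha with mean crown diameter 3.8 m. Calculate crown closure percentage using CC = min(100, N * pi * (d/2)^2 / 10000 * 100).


(d/2)^2 = (3.8/2)^2 = 1.9^2 = 3.61
Crown area = 3.141593 * 3.61 = 11.3412 m^2
N * area / 10000 * 100 = 438 * 11.3412 / 10000 * 100 = 49.6745
CC = min(100, 49.6745) = 49.6745 ≈ 49.7%

49.7%


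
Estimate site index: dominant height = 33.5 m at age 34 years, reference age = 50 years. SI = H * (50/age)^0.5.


50/34 = 1.47059
(1.47059)^0.5 = 1.21268
SI = 33.5 * 1.21268 = 40.6248 ≈ 40.6 m

40.6 m


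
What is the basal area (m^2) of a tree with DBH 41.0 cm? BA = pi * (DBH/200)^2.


D/200 = 41.0/200 = 0.205 m
(D/200)^2 = 0.205^2 = 0.042025
BA = 3.141593 * 0.042025 = 0.132025 ≈ 0.1320 m^2

0.1320 m^2


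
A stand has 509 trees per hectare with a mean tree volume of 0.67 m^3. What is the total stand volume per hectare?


V_stand = 509 * 0.67 = 341.03 ≈ 341.0 m^3/ha

341.0 m^3/ha


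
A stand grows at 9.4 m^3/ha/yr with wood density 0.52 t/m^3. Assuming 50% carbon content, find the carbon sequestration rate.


C = 9.4 * 0.52 * 0.5 = 2.444 ≈ 2.44 t C/ha/yr

2.44 t C/ha/yr


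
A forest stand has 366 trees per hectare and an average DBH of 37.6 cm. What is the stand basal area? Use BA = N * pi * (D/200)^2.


(D/200)^2 = (37.6/200)^2 = 0.188^2 = 0.035344
Individual BA = 3.141593 * 0.035344 = 0.111036 m^2
Stand BA = 366 * 0.111036 = 40.6392 ≈ 40.64 m^2/ha

40.64 m^2/ha


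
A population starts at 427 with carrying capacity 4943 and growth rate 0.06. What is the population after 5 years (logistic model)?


(K - N0)/N0 = (4943 - 427)/427 = 4516/427 = 10.5761
r*t = 0.06 * 5 = 0.3; exp(-0.3) = 0.740818
10.5761 * 0.740818 = 7.83497
1 + 7.83497 = 8.83497
N = 4943 / 8.83497 = 559.481 ≈ 559

559


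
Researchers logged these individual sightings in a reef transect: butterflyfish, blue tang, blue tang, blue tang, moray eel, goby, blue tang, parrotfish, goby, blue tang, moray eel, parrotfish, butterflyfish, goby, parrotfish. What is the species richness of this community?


Total individuals logged = 15
Distinct species (count of individuals): butterflyfish (2), blue tang (5), moray eel (2), goby (3), parrotfish (3)
Species richness = number of distinct species = 5

5


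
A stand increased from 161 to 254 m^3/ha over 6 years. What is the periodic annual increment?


PAI = (V2 - V1) / period = (254 - 161) / 6 = 93 / 6 = 15.50 m^3/ha/yr

15.50 m^3/ha/yr


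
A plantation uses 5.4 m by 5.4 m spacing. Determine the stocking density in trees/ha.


N = 10000 / 5.4^2 = 10000 / 29.16 = 342.936 ≈ 343 trees/ha

343 trees/ha


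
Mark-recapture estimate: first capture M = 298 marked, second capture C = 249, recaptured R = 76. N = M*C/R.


N = M * C / R = 298 * 249 / 76 = 74202 / 76 = 976.34 ≈ 976

976 individuals


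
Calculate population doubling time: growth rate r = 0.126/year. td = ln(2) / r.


td = ln(2) / 0.126 = 0.693147 / 0.126 = 5.50117 ≈ 5.5 years

5.5 years


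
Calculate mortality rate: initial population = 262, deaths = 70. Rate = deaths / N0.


Mortality rate = 70 / 262 = 0.267176 ≈ 0.2672

0.2672


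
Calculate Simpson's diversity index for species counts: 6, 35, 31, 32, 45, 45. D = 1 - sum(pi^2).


Total N = 6 + 35 + 31 + 32 + 45 + 45 = 194
Per-species terms:
  p = 6/194 = 0.030928; p^2 = 0.030928^2 = 0.000957
  p = 35/194 = 0.180412; p^2 = 0.180412^2 = 0.032548
  p = 31/194 = 0.159794; p^2 = 0.159794^2 = 0.025534
  p = 32/194 = 0.164948; p^2 = 0.164948^2 = 0.027208
  p = 45/194 = 0.231959; p^2 = 0.231959^2 = 0.053805
  p = 45/194 = 0.231959; p^2 = 0.231959^2 = 0.053805
sum(p^2) = 0.000957 + 0.032548 + 0.025534 + 0.027208 + 0.053805 + 0.053805 = 0.193857
D = 1 - 0.193857 = 0.806143 ≈ 0.8061

0.8061


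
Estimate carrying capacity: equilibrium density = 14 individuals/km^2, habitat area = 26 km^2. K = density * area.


K = 14 * 26 = 364 individuals

364 individuals


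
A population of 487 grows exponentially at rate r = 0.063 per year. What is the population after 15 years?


r*t = 0.063 * 15 = 0.945
exp(0.945) = 2.57281
N = 487 * 2.57281 = 1252.96 ≈ 1253

1253


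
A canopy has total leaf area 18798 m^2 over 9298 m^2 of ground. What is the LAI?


LAI = 18798 / 9298 = 2.0217 ≈ 2.02

2.02


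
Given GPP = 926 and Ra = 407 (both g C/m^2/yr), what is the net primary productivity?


NPP = GPP - Ra = 926 - 407 = 519 g C/m^2/yr

519 g C/m^2/yr


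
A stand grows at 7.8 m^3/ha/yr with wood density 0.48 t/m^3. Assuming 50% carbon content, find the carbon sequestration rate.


C = 7.8 * 0.48 * 0.5 = 1.872 ≈ 1.87 t C/ha/yr

1.87 t C/ha/yr


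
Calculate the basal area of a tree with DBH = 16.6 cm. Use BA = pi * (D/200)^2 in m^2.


D/200 = 16.6/200 = 0.083 m
(D/200)^2 = 0.083^2 = 0.006889
BA = 3.141593 * 0.006889 = 0.0216424 ≈ 0.0216 m^2

0.0216 m^2


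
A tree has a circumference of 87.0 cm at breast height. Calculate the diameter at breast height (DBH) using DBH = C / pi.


DBH = C / pi = 87.0 / 3.141593 = 27.6930 ≈ 27.69 cm

27.69 cm


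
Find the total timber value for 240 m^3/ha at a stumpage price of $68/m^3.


Value = 240 * 68 = $16320/ha

$16320/ha


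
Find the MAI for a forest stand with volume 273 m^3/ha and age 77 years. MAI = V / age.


MAI = 273 / 77 = 3.5455 ≈ 3.55 m^3/ha/yr

3.55 m^3/ha/yr


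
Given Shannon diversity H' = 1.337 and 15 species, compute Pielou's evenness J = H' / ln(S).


ln(15) = 2.70805
J = H' / ln(S) = 1.337 / 2.70805 = 0.493713 ≈ 0.4937

0.4937


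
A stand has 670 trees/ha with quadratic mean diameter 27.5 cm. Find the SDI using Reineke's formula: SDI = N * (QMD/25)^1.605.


QMD/25 = 27.5/25 = 1.1
(1.1)^1.605 = exp(1.605 * ln(1.1)) = exp(1.605 * 0.0953102) = exp(0.152973) = 1.16529
SDI = 670 * 1.16529 = 780.744 ≈ 781

781


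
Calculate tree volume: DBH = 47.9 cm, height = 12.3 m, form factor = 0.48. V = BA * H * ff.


(D/200)^2 = (47.9/200)^2 = 0.2395^2 = 0.05736025
BA = 3.141593 * 0.05736025 = 0.180203 m^2
V = 0.180203 * 12.3 * 0.48 = 1.06392 ≈ 1.064 m^3

1.064 m^3


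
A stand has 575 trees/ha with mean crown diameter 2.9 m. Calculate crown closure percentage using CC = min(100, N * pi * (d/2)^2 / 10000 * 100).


(d/2)^2 = (2.9/2)^2 = 1.45^2 = 2.1025
Crown area = 3.141593 * 2.1025 = 6.60520 m^2
N * area / 10000 * 100 = 575 * 6.60520 / 10000 * 100 = 37.9799
CC = min(100, 37.9799) = 37.9799 ≈ 38.0%

38.0%


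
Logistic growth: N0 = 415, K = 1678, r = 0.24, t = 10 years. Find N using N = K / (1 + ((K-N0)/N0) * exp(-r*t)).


(K - N0)/N0 = (1678 - 415)/415 = 1263/415 = 3.04337
r*t = 0.24 * 10 = 2.4; exp(-2.4) = 0.0907180
3.04337 * 0.0907180 = 0.276088
1 + 0.276088 = 1.27609
N = 1678 / 1.27609 = 1314.95 ≈ 1315

1315


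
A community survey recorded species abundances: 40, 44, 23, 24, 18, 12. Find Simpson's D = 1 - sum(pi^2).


Total N = 40 + 44 + 23 + 24 + 18 + 12 = 161
Per-species terms:
  p = 40/161 = 0.248447; p^2 = 0.248447^2 = 0.061726
  p = 44/161 = 0.273292; p^2 = 0.273292^2 = 0.074689
  p = 23/161 = 0.142857; p^2 = 0.142857^2 = 0.020408
  p = 24/161 = 0.149068; p^2 = 0.149068^2 = 0.022221
  p = 18/161 = 0.111801; p^2 = 0.111801^2 = 0.012499
  p = 12/161 = 0.074534; p^2 = 0.074534^2 = 0.005555
sum(p^2) = 0.061726 + 0.074689 + 0.020408 + 0.022221 + 0.012499 + 0.005555 = 0.197098
D = 1 - 0.197098 = 0.802902 ≈ 0.8029

0.8029


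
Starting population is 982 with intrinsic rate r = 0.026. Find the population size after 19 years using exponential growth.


r*t = 0.026 * 19 = 0.494
exp(0.494) = 1.63886
N = 982 * 1.63886 = 1609.36 ≈ 1609

1609


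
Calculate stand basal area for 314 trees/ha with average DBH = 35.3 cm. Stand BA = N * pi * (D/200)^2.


(D/200)^2 = (35.3/200)^2 = 0.1765^2 = 0.03115225
Individual BA = 3.141593 * 0.03115225 = 0.0978677 m^2
Stand BA = 314 * 0.0978677 = 30.7305 ≈ 30.73 m^2/ha

30.73 m^2/ha


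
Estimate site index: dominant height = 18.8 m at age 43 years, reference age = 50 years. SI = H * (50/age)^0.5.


50/43 = 1.16279
(1.16279)^0.5 = 1.07833
SI = 18.8 * 1.07833 = 20.2726 ≈ 20.3 m

20.3 m


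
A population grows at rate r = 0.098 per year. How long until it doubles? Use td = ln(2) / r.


td = ln(2) / 0.098 = 0.693147 / 0.098 = 7.07293 ≈ 7.1 years

7.1 years


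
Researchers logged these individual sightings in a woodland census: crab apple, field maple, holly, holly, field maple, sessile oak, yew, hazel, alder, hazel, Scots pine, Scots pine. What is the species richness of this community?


Total individuals logged = 12
Distinct species (count of individuals): crab apple (1), field maple (2), holly (2), sessile oak (1), yew (1), hazel (2), alder (1), Scots pine (2)
Species richness = number of distinct species = 8

8


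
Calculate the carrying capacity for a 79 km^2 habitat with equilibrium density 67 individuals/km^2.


K = 67 * 79 = 5293 individuals

5293 individuals


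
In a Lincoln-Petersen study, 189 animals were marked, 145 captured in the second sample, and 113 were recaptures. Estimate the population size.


N = M * C / R = 189 * 145 / 113 = 27405 / 113 = 242.52 ≈ 243

243 individuals


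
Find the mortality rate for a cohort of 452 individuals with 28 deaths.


Mortality rate = 28 / 452 = 0.061947 ≈ 0.0619

0.0619


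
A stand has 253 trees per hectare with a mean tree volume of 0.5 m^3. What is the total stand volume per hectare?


V_stand = 253 * 0.5 = 126.5 m^3/ha

126.5 m^3/ha


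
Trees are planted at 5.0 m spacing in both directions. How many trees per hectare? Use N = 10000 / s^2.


N = 10000 / 5.0^2 = 10000 / 25 = 400.000 ≈ 400 trees/ha

400 trees/ha


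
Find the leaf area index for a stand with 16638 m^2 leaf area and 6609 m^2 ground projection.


LAI = 16638 / 6609 = 2.5175 ≈ 2.52

2.52


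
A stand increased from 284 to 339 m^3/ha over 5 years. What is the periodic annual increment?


PAI = (V2 - V1) / period = (339 - 284) / 5 = 55 / 5 = 11.00 m^3/ha/yr

11.00 m^3/ha/yr


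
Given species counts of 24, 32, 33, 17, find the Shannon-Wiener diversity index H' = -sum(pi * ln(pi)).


Total N = 24 + 32 + 33 + 17 = 106
Per-species terms:
  p = 24/106 = 0.226415; ln(p) = -1.485386; p*ln(p) = 0.226415 * (-1.485386) = -0.336314
  p = 32/106 = 0.301887; ln(p) = -1.197703; p*ln(p) = 0.301887 * (-1.197703) = -0.361571
  p = 33/106 = 0.311321; ln(p) = -1.166931; p*ln(p) = 0.311321 * (-1.166931) = -0.363290
  p = 17/106 = 0.160377; ln(p) = -1.830228; p*ln(p) = 0.160377 * (-1.830228) = -0.293526
sum(p*ln(p)) = (-0.336314) + (-0.361571) + (-0.363290) + (-0.293526) = -1.354701
H' = -(-1.354701) = 1.354701 ≈ 1.3547

1.3547


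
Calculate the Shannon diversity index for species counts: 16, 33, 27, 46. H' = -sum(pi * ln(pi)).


Total N = 16 + 33 + 27 + 46 = 122
Per-species terms:
  p = 16/122 = 0.131148; ln(p) = -2.031429; p*ln(p) = 0.131148 * (-2.031429) = -0.266418
  p = 33/122 = 0.270492; ln(p) = -1.307513; p*ln(p) = 0.270492 * (-1.307513) = -0.353672
  p = 27/122 = 0.221311; ln(p) = -1.508186; p*ln(p) = 0.221311 * (-1.508186) = -0.333778
  p = 46/122 = 0.377049; ln(p) = -0.975380; p*ln(p) = 0.377049 * (-0.975380) = -0.367766
sum(p*ln(p)) = (-0.266418) + (-0.353672) + (-0.333778) + (-0.367766) = -1.321634
H' = -(-1.321634) = 1.321634 ≈ 1.3216

1.3216


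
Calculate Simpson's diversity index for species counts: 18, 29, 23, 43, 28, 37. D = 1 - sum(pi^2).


Total N = 18 + 29 + 23 + 43 + 28 + 37 = 178
Per-species terms:
  p = 18/178 = 0.101124; p^2 = 0.101124^2 = 0.010226
  p = 29/178 = 0.162921; p^2 = 0.162921^2 = 0.026543
  p = 23/178 = 0.129213; p^2 = 0.129213^2 = 0.016696
  p = 43/178 = 0.241573; p^2 = 0.241573^2 = 0.058358
  p = 28/178 = 0.157303; p^2 = 0.157303^2 = 0.024744
  p = 37/178 = 0.207865; p^2 = 0.207865^2 = 0.043208
sum(p^2) = 0.010226 + 0.026543 + 0.016696 + 0.058358 + 0.024744 + 0.043208 = 0.179775
D = 1 - 0.179775 = 0.820225 ≈ 0.8202

0.8202


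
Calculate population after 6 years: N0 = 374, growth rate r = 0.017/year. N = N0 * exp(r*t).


r*t = 0.017 * 6 = 0.102
exp(0.102) = 1.10738
N = 374 * 1.10738 = 414.160 ≈ 414

414


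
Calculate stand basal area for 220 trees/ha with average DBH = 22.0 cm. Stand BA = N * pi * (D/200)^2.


(D/200)^2 = (22.0/200)^2 = 0.11^2 = 0.0121
Individual BA = 3.141593 * 0.0121 = 0.0380133 m^2
Stand BA = 220 * 0.0380133 = 8.36293 ≈ 8.36 m^2/ha

8.36 m^2/ha


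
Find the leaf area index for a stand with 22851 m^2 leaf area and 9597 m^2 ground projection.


LAI = 22851 / 9597 = 2.3811 ≈ 2.38

2.38


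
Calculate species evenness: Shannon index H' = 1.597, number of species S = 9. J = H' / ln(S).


ln(9) = 2.19722
J = H' / ln(S) = 1.597 / 2.19722 = 0.726828 ≈ 0.7268

0.7268


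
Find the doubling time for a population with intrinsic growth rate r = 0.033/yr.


td = ln(2) / 0.033 = 0.693147 / 0.033 = 21.0045 ≈ 21.0 years

21.0 years


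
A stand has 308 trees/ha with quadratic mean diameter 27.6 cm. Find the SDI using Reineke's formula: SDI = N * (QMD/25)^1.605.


QMD/25 = 27.6/25 = 1.104
(1.104)^1.605 = exp(1.605 * ln(1.104)) = exp(1.605 * 0.0989399) = exp(0.158799) = 1.17210
SDI = 308 * 1.17210 = 361.007 ≈ 361

361


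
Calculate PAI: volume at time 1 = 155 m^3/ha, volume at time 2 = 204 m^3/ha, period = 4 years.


PAI = (V2 - V1) / period = (204 - 155) / 4 = 49 / 4 = 12.25 m^3/ha/yr

12.25 m^3/ha/yr


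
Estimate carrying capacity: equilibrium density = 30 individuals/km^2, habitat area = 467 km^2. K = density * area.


K = 30 * 467 = 14010 individuals

14010 individuals


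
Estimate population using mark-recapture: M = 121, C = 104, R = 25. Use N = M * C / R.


N = M * C / R = 121 * 104 / 25 = 12584 / 25 = 503.36 ≈ 503

503 individuals


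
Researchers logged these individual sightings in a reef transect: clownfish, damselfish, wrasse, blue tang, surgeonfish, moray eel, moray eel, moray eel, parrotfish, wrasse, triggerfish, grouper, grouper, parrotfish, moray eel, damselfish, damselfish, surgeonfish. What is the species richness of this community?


Total individuals logged = 18
Distinct species (count of individuals): clownfish (1), damselfish (3), wrasse (2), blue tang (1), surgeonfish (2), moray eel (4), parrotfish (2), triggerfish (1), grouper (2)
Species richness = number of distinct species = 9

9


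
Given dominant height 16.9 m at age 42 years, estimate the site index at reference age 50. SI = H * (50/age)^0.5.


50/42 = 1.19048
(1.19048)^0.5 = 1.09109
SI = 16.9 * 1.09109 = 18.4394 ≈ 18.4 m

18.4 m


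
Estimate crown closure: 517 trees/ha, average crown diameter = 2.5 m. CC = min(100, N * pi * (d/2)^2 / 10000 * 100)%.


(d/2)^2 = (2.5/2)^2 = 1.25^2 = 1.5625
Crown area = 3.141593 * 1.5625 = 4.90874 m^2
N * area / 10000 * 100 = 517 * 4.90874 / 10000 * 100 = 25.3782
CC = min(100, 25.3782) = 25.3782 ≈ 25.4%

25.4%


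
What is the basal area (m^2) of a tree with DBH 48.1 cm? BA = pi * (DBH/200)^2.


D/200 = 48.1/200 = 0.2405 m
(D/200)^2 = 0.2405^2 = 0.05784025
BA = 3.141593 * 0.05784025 = 0.181711 ≈ 0.1817 m^2

0.1817 m^2


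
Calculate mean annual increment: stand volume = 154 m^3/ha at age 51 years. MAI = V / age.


MAI = 154 / 51 = 3.0196 ≈ 3.02 m^3/ha/yr

3.02 m^3/ha/yr


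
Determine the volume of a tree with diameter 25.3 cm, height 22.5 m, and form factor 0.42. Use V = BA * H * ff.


(D/200)^2 = (25.3/200)^2 = 0.1265^2 = 0.01600225
BA = 3.141593 * 0.01600225 = 0.0502726 m^2
V = 0.0502726 * 22.5 * 0.42 = 0.475076 ≈ 0.475 m^3

0.475 m^3


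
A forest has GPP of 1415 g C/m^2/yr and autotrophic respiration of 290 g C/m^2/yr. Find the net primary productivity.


NPP = GPP - Ra = 1415 - 290 = 1125 g C/m^2/yr

1125 g C/m^2/yr


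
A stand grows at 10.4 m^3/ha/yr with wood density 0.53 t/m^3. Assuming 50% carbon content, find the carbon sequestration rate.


C = 10.4 * 0.53 * 0.5 = 2.756 ≈ 2.76 t C/ha/yr

2.76 t C/ha/yr


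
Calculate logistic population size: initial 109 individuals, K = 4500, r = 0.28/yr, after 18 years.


(K - N0)/N0 = (4500 - 109)/109 = 4391/109 = 40.2844
r*t = 0.28 * 18 = 5.04; exp(-5.04) = 0.00647375
40.2844 * 0.00647375 = 0.260791
1 + 0.260791 = 1.26079
N = 4500 / 1.26079 = 3569.19 ≈ 3569

3569


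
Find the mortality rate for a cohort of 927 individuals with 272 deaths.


Mortality rate = 272 / 927 = 0.293420 ≈ 0.2934

0.2934


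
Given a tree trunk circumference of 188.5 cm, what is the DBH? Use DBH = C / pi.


DBH = C / pi = 188.5 / 3.141593 = 60.0014 ≈ 60.00 cm

60.00 cm


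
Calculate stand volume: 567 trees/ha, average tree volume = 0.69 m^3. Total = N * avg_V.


V_stand = 567 * 0.69 = 391.23 ≈ 391.2 m^3/ha

391.2 m^3/ha


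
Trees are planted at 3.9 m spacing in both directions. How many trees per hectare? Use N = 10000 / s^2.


N = 10000 / 3.9^2 = 10000 / 15.21 = 657.462 ≈ 657 trees/ha

657 trees/ha


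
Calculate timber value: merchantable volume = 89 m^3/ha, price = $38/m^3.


Value = 89 * 38 = $3382/ha

$3382/ha


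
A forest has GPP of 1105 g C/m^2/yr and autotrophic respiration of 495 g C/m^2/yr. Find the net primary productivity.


NPP = GPP - Ra = 1105 - 495 = 610 g C/m^2/yr

610 g C/m^2/yr


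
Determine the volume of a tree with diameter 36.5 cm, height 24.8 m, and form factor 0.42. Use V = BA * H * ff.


(D/200)^2 = (36.5/200)^2 = 0.1825^2 = 0.03330625
BA = 3.141593 * 0.03330625 = 0.104635 m^2
V = 0.104635 * 24.8 * 0.42 = 1.08988 ≈ 1.090 m^3

1.090 m^3


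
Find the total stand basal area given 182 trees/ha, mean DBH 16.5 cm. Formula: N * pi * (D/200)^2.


(D/200)^2 = (16.5/200)^2 = 0.0825^2 = 0.00680625
Individual BA = 3.141593 * 0.00680625 = 0.0213825 m^2
Stand BA = 182 * 0.0213825 = 3.89162 ≈ 3.89 m^2/ha

3.89 m^2/ha


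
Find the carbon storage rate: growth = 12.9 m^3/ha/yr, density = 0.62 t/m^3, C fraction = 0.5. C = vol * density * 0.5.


C = 12.9 * 0.62 * 0.5 = 3.999 ≈ 4.00 t C/ha/yr

4.00 t C/ha/yr


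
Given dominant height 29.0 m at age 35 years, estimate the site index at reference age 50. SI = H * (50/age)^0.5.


50/35 = 1.42857
(1.42857)^0.5 = 1.19523
SI = 29.0 * 1.19523 = 34.6617 ≈ 34.7 m

34.7 m


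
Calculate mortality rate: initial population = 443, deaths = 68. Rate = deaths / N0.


Mortality rate = 68 / 443 = 0.153499 ≈ 0.1535

0.1535


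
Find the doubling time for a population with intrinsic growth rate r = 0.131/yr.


td = ln(2) / 0.131 = 0.693147 / 0.131 = 5.29120 ≈ 5.3 years

5.3 years


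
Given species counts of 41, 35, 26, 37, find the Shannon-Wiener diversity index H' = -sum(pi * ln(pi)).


Total N = 41 + 35 + 26 + 37 = 139
Per-species terms:
  p = 41/139 = 0.294964; ln(p) = -1.220902; p*ln(p) = 0.294964 * (-1.220902) = -0.360122
  p = 35/139 = 0.251799; ln(p) = -1.379124; p*ln(p) = 0.251799 * (-1.379124) = -0.347262
  p = 26/139 = 0.187050; ln(p) = -1.676379; p*ln(p) = 0.187050 * (-1.676379) = -0.313567
  p = 37/139 = 0.266187; ln(p) = -1.323556; p*ln(p) = 0.266187 * (-1.323556) = -0.352313
sum(p*ln(p)) = (-0.360122) + (-0.347262) + (-0.313567) + (-0.352313) = -1.373264
H' = -(-1.373264) = 1.373264 ≈ 1.3733

1.3733


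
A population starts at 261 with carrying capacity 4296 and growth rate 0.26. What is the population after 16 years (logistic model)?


(K - N0)/N0 = (4296 - 261)/261 = 4035/261 = 15.4598
r*t = 0.26 * 16 = 4.16; exp(-4.16) = 0.0156076
15.4598 * 0.0156076 = 0.241290
1 + 0.241290 = 1.24129
N = 4296 / 1.24129 = 3460.92 ≈ 3461

3461


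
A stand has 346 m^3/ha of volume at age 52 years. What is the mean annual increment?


MAI = 346 / 52 = 6.6538 ≈ 6.65 m^3/ha/yr

6.65 m^3/ha/yr


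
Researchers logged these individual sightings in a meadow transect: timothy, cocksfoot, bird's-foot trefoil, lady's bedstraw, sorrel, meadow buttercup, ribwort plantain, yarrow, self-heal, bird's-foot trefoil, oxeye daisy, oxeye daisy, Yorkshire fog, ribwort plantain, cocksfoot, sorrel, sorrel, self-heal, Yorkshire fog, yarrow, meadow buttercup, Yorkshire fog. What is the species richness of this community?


Total individuals logged = 22
Distinct species (count of individuals): timothy (1), cocksfoot (2), bird's-foot trefoil (2), lady's bedstraw (1), sorrel (3), meadow buttercup (2), ribwort plantain (2), yarrow (2), self-heal (2), oxeye daisy (2), Yorkshire fog (3)
Species richness = number of distinct species = 11

11


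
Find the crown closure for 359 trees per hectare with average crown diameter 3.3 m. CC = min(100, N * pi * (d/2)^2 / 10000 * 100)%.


(d/2)^2 = (3.3/2)^2 = 1.65^2 = 2.7225
Crown area = 3.141593 * 2.7225 = 8.55299 m^2
N * area / 10000 * 100 = 359 * 8.55299 / 10000 * 100 = 30.7052
CC = min(100, 30.7052) = 30.7052 ≈ 30.7%

30.7%


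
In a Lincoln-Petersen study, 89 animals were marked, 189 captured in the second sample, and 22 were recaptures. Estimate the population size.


N = M * C / R = 89 * 189 / 22 = 16821 / 22 = 764.59 ≈ 765

765 individuals


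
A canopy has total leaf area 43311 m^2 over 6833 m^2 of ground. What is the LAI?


LAI = 43311 / 6833 = 6.3385 ≈ 6.34

6.34


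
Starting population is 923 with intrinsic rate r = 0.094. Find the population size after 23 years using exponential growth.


r*t = 0.094 * 23 = 2.162
exp(2.162) = 8.68850
N = 923 * 8.68850 = 8019.49 ≈ 8019

8019


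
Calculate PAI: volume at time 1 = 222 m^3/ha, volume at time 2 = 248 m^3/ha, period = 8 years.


PAI = (V2 - V1) / period = (248 - 222) / 8 = 26 / 8 = 3.25 m^3/ha/yr

3.25 m^3/ha/yr


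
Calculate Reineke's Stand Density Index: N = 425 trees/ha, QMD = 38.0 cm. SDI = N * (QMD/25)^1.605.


QMD/25 = 38.0/25 = 1.52
(1.52)^1.605 = exp(1.605 * ln(1.52)) = exp(1.605 * 0.418710) = exp(0.672030) = 1.95821
SDI = 425 * 1.95821 = 832.239 ≈ 832

832


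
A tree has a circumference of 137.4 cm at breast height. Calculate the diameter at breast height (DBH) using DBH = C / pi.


DBH = C / pi = 137.4 / 3.141593 = 43.7358 ≈ 43.74 cm

43.74 cm


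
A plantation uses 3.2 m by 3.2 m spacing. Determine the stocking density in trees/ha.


N = 10000 / 3.2^2 = 10000 / 10.24 = 976.563 ≈ 977 trees/ha

977 trees/ha


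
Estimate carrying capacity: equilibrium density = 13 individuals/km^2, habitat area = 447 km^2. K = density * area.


K = 13 * 447 = 5811 individuals

5811 individuals


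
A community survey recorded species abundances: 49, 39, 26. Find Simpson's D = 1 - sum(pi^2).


Total N = 49 + 39 + 26 = 114
Per-species terms:
  p = 49/114 = 0.429825; p^2 = 0.429825^2 = 0.184750
  p = 39/114 = 0.342105; p^2 = 0.342105^2 = 0.117036
  p = 26/114 = 0.228070; p^2 = 0.228070^2 = 0.052016
sum(p^2) = 0.184750 + 0.117036 + 0.052016 = 0.353802
D = 1 - 0.353802 = 0.646198 ≈ 0.6462

0.6462


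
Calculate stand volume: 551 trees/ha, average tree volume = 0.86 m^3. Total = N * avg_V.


V_stand = 551 * 0.86 = 473.86 ≈ 473.9 m^3/ha

473.9 m^3/ha


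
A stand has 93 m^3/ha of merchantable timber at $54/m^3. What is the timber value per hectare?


Value = 93 * 54 = $5022/ha

$5022/ha


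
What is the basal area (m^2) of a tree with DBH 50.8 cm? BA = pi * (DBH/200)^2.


D/200 = 50.8/200 = 0.254 m
(D/200)^2 = 0.254^2 = 0.064516
BA = 3.141593 * 0.064516 = 0.202683 ≈ 0.2027 m^2

0.2027 m^2


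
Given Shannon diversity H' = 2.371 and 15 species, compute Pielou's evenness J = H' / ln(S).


ln(15) = 2.70805
J = H' / ln(S) = 2.371 / 2.70805 = 0.875538 ≈ 0.8755

0.8755
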